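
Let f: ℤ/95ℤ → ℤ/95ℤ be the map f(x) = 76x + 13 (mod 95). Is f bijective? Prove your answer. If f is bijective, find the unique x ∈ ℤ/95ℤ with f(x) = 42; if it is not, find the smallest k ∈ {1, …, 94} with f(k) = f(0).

5

By definition, injectivity means: for all s, t in the domain, f(s) = f(t) implies s = t.
We have gcd(76, 95) = 19 > 1. Taking s = 0 and t = 5: f(0) = 13 and f(5) = 76·5 + 13 = 393 ≡ 13 (mod 95).
So f(0) = f(5) while 0 ≠ 5, hence f is not injective, hence not bijective.
Since f is not bijective, we find the least positive k with f(k) = f(0): this means 76k ≡ 0 (mod 95), i.e. 95 ∣ 76k. Since gcd(76, 95) = 19, dividing through by 19 this holds exactly when 5 ∣ 4k, and as gcd(4, 5) = 1, exactly when 5 ∣ k.
The smallest positive such k is 5.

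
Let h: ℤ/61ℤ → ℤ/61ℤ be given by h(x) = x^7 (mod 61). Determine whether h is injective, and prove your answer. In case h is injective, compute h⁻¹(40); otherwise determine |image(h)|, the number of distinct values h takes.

21

Since 61 is prime, the nonzero elements of ℤ/61ℤ form a cyclic group of order 60.
As gcd(7, 60) = 1, raising to the 7th power is a bijection on this group: if u^7 ≡ v^7 then (uv^{−1})^7 = 1, and the only element of order dividing gcd(7, 60) = 1 is 1, so u = v.
With h(0) = 0 this makes h injective on all of ℤ/61ℤ, hence bijective (finite equal-size domain and codomain). In particular h is injective.
Since h is injective, we find the preimage of 40. The inverse of x ↦ x^7 on (ℤ/61ℤ)^× is x ↦ x^43, because 7·43 = 301 = 5·60 + 1 ≡ 1 (mod 60) and x^{60} = 1 for x ≠ 0 (Fermat). So h⁻¹(40) = 40^43 mod 61.
Repeated squaring mod 61: 40^1 ≡ 40, 40^2 ≡ 40² = 1600 ≡ 14, 40^4 ≡ 14² = 196 ≡ 13, 40^8 ≡ 13² = 169 ≡ 47, 40^16 ≡ 47² = 2209 ≡ 13, 40^32 ≡ 13² = 169 ≡ 47. Since 43 = 32 + 8 + 2 + 1, 40^43 ≡ 47·47·14·40: 47·47 = 2209 ≡ 13, then 13·14 = 182 ≡ 60, then 60·40 = 2400 ≡ 21. So 40^43 ≡ 21 (mod 61).
Hence h⁻¹(40) = 21.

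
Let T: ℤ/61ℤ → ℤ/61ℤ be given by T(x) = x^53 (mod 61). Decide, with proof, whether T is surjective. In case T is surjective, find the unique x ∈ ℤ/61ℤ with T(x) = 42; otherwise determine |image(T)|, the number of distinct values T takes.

56

Since 61 is prime, the nonzero elements of ℤ/61ℤ form a cyclic group of order 60.
As gcd(53, 60) = 1, raising to the 53rd power is a bijection on this group: if a^53 ≡ b^53 then (ab^{−1})^53 = 1, and the only element of order dividing gcd(53, 60) = 1 is 1, so a = b.
With T(0) = 0 this makes T injective on all of ℤ/61ℤ, hence bijective (finite equal-size domain and codomain). In particular T is surjective.
Since T is surjective, we find the preimage of 42. The inverse of x ↦ x^53 on (ℤ/61ℤ)^× is x ↦ x^17, because 53·17 = 901 = 15·60 + 1 ≡ 1 (mod 60) and x^{60} = 1 for x ≠ 0 (Fermat). So T⁻¹(42) = 42^17 mod 61.
Repeated squaring mod 61: 42^1 ≡ 42, 42^2 ≡ 42² = 1764 ≡ 56, 42^4 ≡ 56² = 3136 ≡ 25, 42^8 ≡ 25² = 625 ≡ 15, 42^16 ≡ 15² = 225 ≡ 42. Since 17 = 16 + 1, 42^17 ≡ 42·42: 42·42 = 1764 ≡ 56. So 42^17 ≡ 56 (mod 61).
Hence T⁻¹(42) = 56.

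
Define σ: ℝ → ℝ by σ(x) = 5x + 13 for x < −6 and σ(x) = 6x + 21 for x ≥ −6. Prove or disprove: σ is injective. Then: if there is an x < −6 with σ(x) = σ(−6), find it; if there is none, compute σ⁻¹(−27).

Both pieces are strictly increasing (slopes 5 and 6), so each is injective on its own interval.
The left piece maps (−∞, −6) onto (−∞, −17); the right piece maps [−6, ∞) onto [−15, ∞).
These images are disjoint, so no value is attained by both pieces. So σ is injective.
Because the two images are disjoint, no x < −6 has σ(x) = σ(−6), so we compute σ⁻¹(−27): −27 lies in (−∞, −17), so solve 5x + 13 = −27: x = (−27 − 13)/5 = −8.

-8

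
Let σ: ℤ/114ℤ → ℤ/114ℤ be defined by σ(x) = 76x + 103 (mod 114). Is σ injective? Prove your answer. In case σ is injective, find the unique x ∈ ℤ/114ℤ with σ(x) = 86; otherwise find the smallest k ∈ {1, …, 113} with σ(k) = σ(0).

We have gcd(76, 114) = 38 > 1. Taking a = 0 and b = 3: σ(0) = 103 and σ(3) = 76·3 + 103 = 331 ≡ 103 (mod 114).
So σ(0) = σ(3) while 0 ≠ 3, thus σ is not injective.
Since σ is not injective, we find the least positive k with σ(k) = σ(0): this means 76k ≡ 0 (mod 114), i.e. 114 ∣ 76k. Since gcd(76, 114) = 38, dividing through by 38 this holds exactly when 3 ∣ 2k, and as gcd(2, 3) = 1, exactly when 3 ∣ k.
The smallest positive such k is 3.

3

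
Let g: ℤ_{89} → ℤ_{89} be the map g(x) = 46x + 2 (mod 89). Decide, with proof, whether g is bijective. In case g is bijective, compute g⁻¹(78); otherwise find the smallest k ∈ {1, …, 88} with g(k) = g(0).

Suppose g(a) = g(b) in ℤ_{89}. Then 46a + 2 ≡ 46b + 2 (mod 89), thus 46(a − b) ≡ 0 (mod 89).
Since gcd(46, 89) = 1, 46 is invertible modulo 89, thus a − b ≡ 0 (mod 89), i.e. a = b.
We now compute 46⁻¹ mod 89 explicitly. Euclid's algorithm: 89 = 1·46 + 43, 46 = 1·43 + 3, 43 = 14·3 + 1; back-substituting gives 1 = 60·46 − 31·89, so 46⁻¹ ≡ 60 (mod 89).
For any y ∈ ℤ_{89}, x = 60(y − 2) mod 89 satisfies g(x) = 46·60(y − 2) + 2 ≡ y (since 46·60 ≡ 1 mod 89). So every y has a preimage.
So g is bijective.
Since g is bijective, we find g⁻¹(78): we need 46x ≡ 78 − 2 ≡ 76 (mod 89). Using 46⁻¹ = 60: x ≡ 60·76 = 4560 = 51·89 + 21, so x = 21.
Check: g(21) = 46·21 + 2 = 968 = 10·89 + 78 ≡ 78 (mod 89).

21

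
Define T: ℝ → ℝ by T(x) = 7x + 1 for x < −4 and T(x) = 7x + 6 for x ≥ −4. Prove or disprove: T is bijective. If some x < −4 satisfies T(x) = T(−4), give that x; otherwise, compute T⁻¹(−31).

Both pieces are strictly increasing (slopes 7 and 7), so each is injective on its own interval.
The left piece maps (−∞, −4) onto (−∞, −27); the right piece maps [−4, ∞) onto [−22, ∞).
The images leave a gap (−27 has no preimage), so T is not surjective, hence not bijective.
Because the two images are disjoint, no x < −4 has T(x) = T(−4), so we compute T⁻¹(−31): −31 lies in (−∞, −27), so solve 7x + 1 = −31: x = (−31 − 1)/7 = −32/7.

-32/7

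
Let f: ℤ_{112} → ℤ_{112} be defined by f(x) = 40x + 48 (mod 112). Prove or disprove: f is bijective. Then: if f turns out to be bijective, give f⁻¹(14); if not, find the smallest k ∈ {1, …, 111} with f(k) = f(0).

Recall that f is injective if f(s) = f(t) implies s = t.
We have gcd(40, 112) = 8 > 1. Taking s = 0 and t = 14: f(0) = 48 and f(14) = 40·14 + 48 = 608 ≡ 48 (mod 112).
So f(0) = f(14) while 0 ≠ 14, hence f is not injective, hence not bijective.
Since f is not bijective, we find the least positive k with f(k) = f(0): this means 40k ≡ 0 (mod 112), i.e. 112 ∣ 40k. Since gcd(40, 112) = 8, dividing through by 8 this holds exactly when 14 ∣ 5k, and as gcd(5, 14) = 1, exactly when 14 ∣ k.
The smallest positive such k is 14.

14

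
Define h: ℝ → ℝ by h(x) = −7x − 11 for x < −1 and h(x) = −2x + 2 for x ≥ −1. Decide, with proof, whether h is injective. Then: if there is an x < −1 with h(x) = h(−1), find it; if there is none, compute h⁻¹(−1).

Both pieces are strictly decreasing (slopes −7 and −2), so each is injective on its own interval.
The left piece maps (−∞, −1) onto (−4, ∞); the right piece maps [−1, ∞) onto (−∞, 4].
These images overlap. In particular h(−1) = 4 (right piece), and solving −7x − 11 = 4 on the left piece gives x = −15/7 < −1.
So h(−15/7) = h(−1) with −15/7 ≠ −1, and h is not injective. This x = −15/7 is the requested value below −1.

-15/7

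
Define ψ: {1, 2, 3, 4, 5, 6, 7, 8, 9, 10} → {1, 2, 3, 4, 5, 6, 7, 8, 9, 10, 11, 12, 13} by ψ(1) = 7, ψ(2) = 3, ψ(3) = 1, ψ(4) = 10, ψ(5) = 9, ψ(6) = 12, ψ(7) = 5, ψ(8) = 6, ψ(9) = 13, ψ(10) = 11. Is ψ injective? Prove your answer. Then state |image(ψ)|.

The values ψ(1), …, ψ(10) are 7, 3, 1, 10, 9, 12, 5, 6, 13, 11 — all distinct.
So ψ(a) = ψ(b) only when a = b, and ψ is injective.
The image of ψ is {1, 3, 5, 6, 7, 9, 10, 11, 12, 13}, which has 10 elements.

10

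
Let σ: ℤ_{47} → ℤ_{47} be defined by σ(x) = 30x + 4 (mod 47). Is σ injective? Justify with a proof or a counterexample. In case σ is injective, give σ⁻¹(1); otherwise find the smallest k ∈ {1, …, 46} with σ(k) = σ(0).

14

If σ(s) = σ(t), then 30s ≡ 30t (mod 47). Because gcd(30, 47) = 1, we may cancel 30 to get s ≡ t (mod 47).
Hence σ is injective.
We now compute 30⁻¹ mod 47 explicitly. Euclid's algorithm: 47 = 1·30 + 17, 30 = 1·17 + 13, 17 = 1·13 + 4, 13 = 3·4 + 1; back-substituting gives 1 = 11·30 − 7·47, so 30⁻¹ ≡ 11 (mod 47).
Since σ is injective, we find σ⁻¹(1): we need 30x ≡ 1 − 4 ≡ 44 (mod 47). Using 30⁻¹ = 11: x ≡ 11·44 = 484 = 10·47 + 14, so x = 14.
Check: σ(14) = 30·14 + 4 = 424 = 9·47 + 1 ≡ 1 (mod 47).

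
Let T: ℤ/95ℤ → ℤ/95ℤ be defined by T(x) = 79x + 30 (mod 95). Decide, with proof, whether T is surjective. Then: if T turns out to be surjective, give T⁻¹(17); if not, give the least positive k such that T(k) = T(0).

Since gcd(79, 95) = 1, 79 is invertible modulo 95. Euclid's algorithm: 95 = 1·79 + 16, 79 = 4·16 + 15, 16 = 1·15 + 1; back-substituting gives 1 = 89·79 − 74·95, so 79⁻¹ ≡ 89 (mod 95).
For any y ∈ ℤ/95ℤ, x = 89(y − 30) mod 95 satisfies T(x) = 79·89(y − 30) + 30 ≡ y (since 79·89 ≡ 1 mod 95). So every y has a preimage.
So T is surjective.
Since T is surjective, we find T⁻¹(17): we need 79x ≡ 17 − 30 ≡ 82 (mod 95). Using 79⁻¹ = 89: x ≡ 89·82 = 7298 = 76·95 + 78, so x = 78.
Check: T(78) = 79·78 + 30 = 6192 = 65·95 + 17 ≡ 17 (mod 95).

78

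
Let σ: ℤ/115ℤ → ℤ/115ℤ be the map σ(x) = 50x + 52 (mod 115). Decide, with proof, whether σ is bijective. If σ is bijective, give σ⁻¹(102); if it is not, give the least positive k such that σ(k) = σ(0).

23

We have gcd(50, 115) = 5 > 1. Taking s = 0 and t = 23: σ(0) = 52 and σ(23) = 50·23 + 52 = 1202 ≡ 52 (mod 115).
So σ(0) = σ(23) while 0 ≠ 23, therefore σ is not injective, hence not bijective.
Since σ is not bijective, we find the least positive k with σ(k) = σ(0): this means 50k ≡ 0 (mod 115), i.e. 115 ∣ 50k. Since gcd(50, 115) = 5, dividing through by 5 this holds exactly when 23 ∣ 10k, and as gcd(10, 23) = 1, exactly when 23 ∣ k.
The smallest positive such k is 23.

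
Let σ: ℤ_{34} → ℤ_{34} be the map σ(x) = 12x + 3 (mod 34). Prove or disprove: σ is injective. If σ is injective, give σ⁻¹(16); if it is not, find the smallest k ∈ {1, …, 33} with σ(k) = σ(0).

We have gcd(12, 34) = 2 > 1. Taking u = 0 and v = 17: σ(0) = 3 and σ(17) = 12·17 + 3 = 207 ≡ 3 (mod 34).
So σ(0) = σ(17) while 0 ≠ 17, thus σ is not injective.
Since σ is not injective, we find the least positive k with σ(k) = σ(0): this means 12k ≡ 0 (mod 34), i.e. 34 ∣ 12k. Since gcd(12, 34) = 2, dividing through by 2 this holds exactly when 17 ∣ 6k, and as gcd(6, 17) = 1, exactly when 17 ∣ k.
The smallest positive such k is 17.

17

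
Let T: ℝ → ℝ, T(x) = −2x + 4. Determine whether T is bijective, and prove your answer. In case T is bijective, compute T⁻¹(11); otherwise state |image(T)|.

-7/2

Suppose T(u) = T(v). Then −2u + 4 = −2v + 4, therefore −2u = −2v, therefore u = v.
For any y ∈ ℝ, x = (y − 4)/(−2) satisfies T(x) = y.
So T is bijective.
Since T is bijective, we compute T⁻¹(11) = (11 − 4)/(−2) = −7/2.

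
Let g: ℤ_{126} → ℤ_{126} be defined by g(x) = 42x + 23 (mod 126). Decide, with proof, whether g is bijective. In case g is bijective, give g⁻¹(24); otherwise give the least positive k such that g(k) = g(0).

3

We have gcd(42, 126) = 42 > 1. Taking a = 0 and b = 3: g(0) = 23 and g(3) = 42·3 + 23 = 149 ≡ 23 (mod 126).
So g(0) = g(3) while 0 ≠ 3, thus g is not injective, hence not bijective.
Since g is not bijective, we find the least positive k with g(k) = g(0): this means 42k ≡ 0 (mod 126), i.e. 126 ∣ 42k. Since gcd(42, 126) = 42, dividing through by 42 this holds exactly when 3 ∣ k.
The smallest positive such k is 3.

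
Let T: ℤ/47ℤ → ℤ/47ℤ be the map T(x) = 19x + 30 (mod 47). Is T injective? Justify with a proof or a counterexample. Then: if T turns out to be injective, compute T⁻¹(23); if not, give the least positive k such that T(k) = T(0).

Suppose T(x_1) = T(x_2) in ℤ/47ℤ. Then 19x_1 + 30 ≡ 19x_2 + 30 (mod 47), thus 19(x_1 − x_2) ≡ 0 (mod 47).
Since gcd(19, 47) = 1, 19 is invertible modulo 47, so x_1 − x_2 ≡ 0 (mod 47), i.e. x_1 = x_2.
Hence T is injective.
We now compute 19⁻¹ mod 47 explicitly. Euclid's algorithm: 47 = 2·19 + 9, 19 = 2·9 + 1; back-substituting gives 1 = 5·19 − 2·47, so 19⁻¹ ≡ 5 (mod 47).
Since T is injective, we find T⁻¹(23): we need 19x ≡ 23 − 30 ≡ 40 (mod 47). Using 19⁻¹ = 5: x ≡ 5·40 = 200 = 4·47 + 12, so x = 12.
Check: T(12) = 19·12 + 30 = 258 = 5·47 + 23 ≡ 23 (mod 47).

12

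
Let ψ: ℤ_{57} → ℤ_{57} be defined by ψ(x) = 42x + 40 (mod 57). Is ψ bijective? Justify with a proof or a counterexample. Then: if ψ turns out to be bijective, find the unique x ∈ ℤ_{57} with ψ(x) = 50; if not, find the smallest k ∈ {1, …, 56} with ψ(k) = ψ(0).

19

We have gcd(42, 57) = 3 > 1. Taking s = 0 and t = 19: ψ(0) = 40 and ψ(19) = 42·19 + 40 = 838 ≡ 40 (mod 57).
So ψ(0) = ψ(19) while 0 ≠ 19, hence ψ is not injective, hence not bijective.
Since ψ is not bijective, we find the least positive k with ψ(k) = ψ(0): this means 42k ≡ 0 (mod 57), i.e. 57 ∣ 42k. Since gcd(42, 57) = 3, dividing through by 3 this holds exactly when 19 ∣ 14k, and as gcd(14, 19) = 1, exactly when 19 ∣ k.
The smallest positive such k is 19.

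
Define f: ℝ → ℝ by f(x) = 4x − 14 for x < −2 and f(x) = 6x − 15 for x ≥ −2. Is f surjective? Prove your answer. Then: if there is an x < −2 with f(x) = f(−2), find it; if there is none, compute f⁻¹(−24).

Both pieces are strictly increasing (slopes 4 and 6), so each is injective on its own interval.
The left piece maps (−∞, −2) onto (−∞, −22); the right piece maps [−2, ∞) onto [−27, ∞).
The union (−∞, −22) ∪ [−27, ∞) covers ℝ, so f is surjective.
For the follow-up: the images overlap, so an x < −2 with f(x) = f(−2) exists. f(−2) = −27; solving 4x − 14 = −27 for x < −2 gives x = (−27 + 14)/4 = −13/4.

-13/4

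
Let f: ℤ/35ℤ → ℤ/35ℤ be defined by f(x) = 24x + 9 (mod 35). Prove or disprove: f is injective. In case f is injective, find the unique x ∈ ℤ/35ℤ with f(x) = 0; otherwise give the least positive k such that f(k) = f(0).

4

Recall that f is injective if f(a) = f(b) implies a = b.
Suppose f(a) = f(b) in ℤ/35ℤ. Then 24a + 9 ≡ 24b + 9 (mod 35), thus 24(a − b) ≡ 0 (mod 35).
Since gcd(24, 35) = 1, 24 is invertible modulo 35, thus a − b ≡ 0 (mod 35), i.e. a = b.
Thus f is injective.
We now compute 24⁻¹ mod 35 explicitly. Euclid's algorithm: 35 = 1·24 + 11, 24 = 2·11 + 2, 11 = 5·2 + 1; back-substituting gives 1 = 19·24 − 13·35, so 24⁻¹ ≡ 19 (mod 35).
Since f is injective, we find f⁻¹(0): we need 24x ≡ 0 − 9 ≡ 26 (mod 35). Using 24⁻¹ = 19: x ≡ 19·26 = 494 = 14·35 + 4, so x = 4.
Check: f(4) = 24·4 + 9 = 105 = 3·35 + 0 ≡ 0 (mod 35).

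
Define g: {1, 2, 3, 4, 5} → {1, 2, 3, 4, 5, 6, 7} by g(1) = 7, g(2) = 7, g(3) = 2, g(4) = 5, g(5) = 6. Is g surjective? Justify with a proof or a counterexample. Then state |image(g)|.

4

No element maps to 1, so g is not surjective.
The image of g is {2, 5, 6, 7}, which has 4 elements.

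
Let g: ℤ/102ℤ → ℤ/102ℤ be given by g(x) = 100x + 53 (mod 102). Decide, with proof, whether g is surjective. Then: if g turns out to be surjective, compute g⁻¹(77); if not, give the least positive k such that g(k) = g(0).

51

Since gcd(100, 102) = 2, we have 100x ≡ 0 (mod 2) for all x, so g(x) ≡ 1 (mod 2).
But 0 ≢ 1 (mod 2), so 0 ∈ ℤ/102ℤ has no preimage. So g is not surjective.
Since g is not surjective, we find the least positive k with g(k) = g(0): this means 100k ≡ 0 (mod 102), i.e. 102 ∣ 100k. Since gcd(100, 102) = 2, dividing through by 2 this holds exactly when 51 ∣ 50k, and as gcd(50, 51) = 1, exactly when 51 ∣ k.
The smallest positive such k is 51.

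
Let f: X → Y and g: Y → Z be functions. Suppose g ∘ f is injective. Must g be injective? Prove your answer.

No. Take X = {1}, Y = {1, 2, 3, 4}, Z = {1, 2, 3, 4}, f(a) = a for each a ∈ X, and g(b) = 3 if b ∈ {3, 4} else g(b) = b.
Then g ∘ f = f is injective (X ⊂ Y and f is the inclusion), but g(3) = g(4) = 3 with 3 ≠ 4, so g is not injective.

not injective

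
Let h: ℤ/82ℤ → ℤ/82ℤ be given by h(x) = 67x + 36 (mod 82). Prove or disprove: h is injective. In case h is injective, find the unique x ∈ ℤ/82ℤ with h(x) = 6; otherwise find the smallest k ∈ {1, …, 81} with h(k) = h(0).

Suppose h(u) = h(v) in ℤ/82ℤ. Then 67u + 36 ≡ 67v + 36 (mod 82), therefore 67(u − v) ≡ 0 (mod 82).
Since gcd(67, 82) = 1, 67 is invertible modulo 82, so u − v ≡ 0 (mod 82), i.e. u = v.
Hence h is injective.
We now compute 67⁻¹ mod 82 explicitly. Euclid's algorithm: 82 = 1·67 + 15, 67 = 4·15 + 7, 15 = 2·7 + 1; back-substituting gives 1 = 71·67 − 58·82, so 67⁻¹ ≡ 71 (mod 82).
Since h is injective, we find h⁻¹(6): we need 67x ≡ 6 − 36 ≡ 52 (mod 82). Using 67⁻¹ = 71: x ≡ 71·52 = 3692 = 45·82 + 2, so x = 2.
Check: h(2) = 67·2 + 36 = 170 = 2·82 + 6 ≡ 6 (mod 82).

2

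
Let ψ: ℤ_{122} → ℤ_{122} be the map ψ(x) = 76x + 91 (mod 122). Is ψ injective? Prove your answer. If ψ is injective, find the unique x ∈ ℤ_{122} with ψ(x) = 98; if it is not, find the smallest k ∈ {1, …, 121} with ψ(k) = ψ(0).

61

We have gcd(76, 122) = 2 > 1. Taking x_1 = 0 and x_2 = 61: ψ(0) = 91 and ψ(61) = 76·61 + 91 = 4727 ≡ 91 (mod 122).
So ψ(0) = ψ(61) while 0 ≠ 61, so ψ is not injective.
Since ψ is not injective, we find the least positive k with ψ(k) = ψ(0): this means 76k ≡ 0 (mod 122), i.e. 122 ∣ 76k. Since gcd(76, 122) = 2, dividing through by 2 this holds exactly when 61 ∣ 38k, and as gcd(38, 61) = 1, exactly when 61 ∣ k.
The smallest positive such k is 61.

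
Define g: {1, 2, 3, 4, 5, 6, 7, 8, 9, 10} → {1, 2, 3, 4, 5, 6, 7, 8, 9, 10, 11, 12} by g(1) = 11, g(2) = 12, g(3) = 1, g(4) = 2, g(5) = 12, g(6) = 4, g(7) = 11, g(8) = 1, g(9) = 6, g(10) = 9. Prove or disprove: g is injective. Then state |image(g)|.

7

g(2) = 12 = g(5) with 2 ≠ 5, so g is not injective.
The image of g is {1, 2, 4, 6, 9, 11, 12}, which has 7 elements.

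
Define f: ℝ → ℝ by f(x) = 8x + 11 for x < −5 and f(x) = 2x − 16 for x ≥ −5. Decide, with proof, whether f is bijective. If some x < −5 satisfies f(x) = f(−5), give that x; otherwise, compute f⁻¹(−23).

-7/2

Both pieces are strictly increasing (slopes 8 and 2), so each is injective on its own interval.
The left piece maps (−∞, −5) onto (−∞, −29); the right piece maps [−5, ∞) onto [−26, ∞).
The images leave a gap (−29 has no preimage), so f is not surjective, hence not bijective.
Because the two images are disjoint, no x < −5 has f(x) = f(−5), so we compute f⁻¹(−23): −23 lies in [−26, ∞), so solve 2x − 16 = −23: x = (−23 + 16)/2 = −7/2.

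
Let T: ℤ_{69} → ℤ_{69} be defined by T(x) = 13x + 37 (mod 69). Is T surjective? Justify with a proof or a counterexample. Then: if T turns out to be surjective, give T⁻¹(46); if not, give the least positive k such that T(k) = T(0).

6

Since gcd(13, 69) = 1, 13 is invertible modulo 69. Euclid's algorithm: 69 = 5·13 + 4, 13 = 3·4 + 1; back-substituting gives 1 = 16·13 − 3·69, so 13⁻¹ ≡ 16 (mod 69).
For any y ∈ ℤ_{69}, x = 16(y − 37) mod 69 satisfies T(x) = 13·16(y − 37) + 37 ≡ y (since 13·16 ≡ 1 mod 69). So every y has a preimage.
Thus T is surjective.
Since T is surjective, we find T⁻¹(46): we need 13x ≡ 46 − 37 ≡ 9 (mod 69). Using 13⁻¹ = 16: x ≡ 16·9 = 144 = 2·69 + 6, so x = 6.
Check: T(6) = 13·6 + 37 = 115 = 1·69 + 46 ≡ 46 (mod 69).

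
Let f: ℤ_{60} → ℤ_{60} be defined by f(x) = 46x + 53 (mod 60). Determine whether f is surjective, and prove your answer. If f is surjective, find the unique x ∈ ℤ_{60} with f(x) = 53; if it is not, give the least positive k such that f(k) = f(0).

Since gcd(46, 60) = 2, we have 46x ≡ 0 (mod 2) for all x, so f(x) ≡ 1 (mod 2).
But 0 ≢ 1 (mod 2), so 0 ∈ ℤ_{60} has no preimage. So f is not surjective.
Since f is not surjective, we find the least positive k with f(k) = f(0): this means 46k ≡ 0 (mod 60), i.e. 60 ∣ 46k. Since gcd(46, 60) = 2, dividing through by 2 this holds exactly when 30 ∣ 23k, and as gcd(23, 30) = 1, exactly when 30 ∣ k.
The smallest positive such k is 30.

30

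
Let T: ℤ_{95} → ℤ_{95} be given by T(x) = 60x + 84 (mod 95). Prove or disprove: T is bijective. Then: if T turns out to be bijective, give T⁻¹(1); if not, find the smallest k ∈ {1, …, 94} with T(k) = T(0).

19

We have gcd(60, 95) = 5 > 1. Taking x_1 = 0 and x_2 = 19: T(0) = 84 and T(19) = 60·19 + 84 = 1224 ≡ 84 (mod 95).
So T(0) = T(19) while 0 ≠ 19, hence T is not injective, hence not bijective.
Since T is not bijective, we find the least positive k with T(k) = T(0): this means 60k ≡ 0 (mod 95), i.e. 95 ∣ 60k. Since gcd(60, 95) = 5, dividing through by 5 this holds exactly when 19 ∣ 12k, and as gcd(12, 19) = 1, exactly when 19 ∣ k.
The smallest positive such k is 19.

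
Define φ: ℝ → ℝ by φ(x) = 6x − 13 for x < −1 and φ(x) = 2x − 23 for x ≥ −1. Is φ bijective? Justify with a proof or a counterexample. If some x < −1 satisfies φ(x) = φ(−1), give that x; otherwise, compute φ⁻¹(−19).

Both pieces are strictly increasing (slopes 6 and 2), so each is injective on its own interval.
The left piece maps (−∞, −1) onto (−∞, −19); the right piece maps [−1, ∞) onto [−25, ∞).
These images overlap. In particular φ(−1) = −25 (right piece), and solving 6x − 13 = −25 on the left piece gives x = −2 < −1.
So φ(−2) = φ(−1) with −2 ≠ −1, and φ is not injective, hence not bijective. This x = −2 is the requested value below −1.

-2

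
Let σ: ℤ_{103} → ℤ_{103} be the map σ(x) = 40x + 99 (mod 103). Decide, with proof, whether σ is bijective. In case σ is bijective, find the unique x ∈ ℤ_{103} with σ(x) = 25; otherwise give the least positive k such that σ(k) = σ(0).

Suppose σ(s) = σ(t) in ℤ_{103}. Then 40s + 99 ≡ 40t + 99 (mod 103), thus 40(s − t) ≡ 0 (mod 103).
Since gcd(40, 103) = 1, 40 is invertible modulo 103, thus s − t ≡ 0 (mod 103), i.e. s = t.
We now compute 40⁻¹ mod 103 explicitly. Euclid's algorithm: 103 = 2·40 + 23, 40 = 1·23 + 17, 23 = 1·17 + 6, 17 = 2·6 + 5, 6 = 1·5 + 1; back-substituting gives 1 = 85·40 − 33·103, so 40⁻¹ ≡ 85 (mod 103).
For any y ∈ ℤ_{103}, x = 85(y − 99) mod 103 satisfies σ(x) = 40·85(y − 99) + 99 ≡ y (since 40·85 ≡ 1 mod 103). So every y has a preimage.
Thus σ is bijective.
Since σ is bijective, we find σ⁻¹(25): we need 40x ≡ 25 − 99 ≡ 29 (mod 103). Using 40⁻¹ = 85: x ≡ 85·29 = 2465 = 23·103 + 96, so x = 96.
Check: σ(96) = 40·96 + 99 = 3939 = 38·103 + 25 ≡ 25 (mod 103).

96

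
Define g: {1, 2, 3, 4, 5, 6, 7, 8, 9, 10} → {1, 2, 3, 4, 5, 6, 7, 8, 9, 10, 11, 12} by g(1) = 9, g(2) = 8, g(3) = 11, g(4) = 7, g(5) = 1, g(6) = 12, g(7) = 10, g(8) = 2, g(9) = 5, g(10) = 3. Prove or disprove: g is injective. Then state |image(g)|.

The values g(1), …, g(10) are 9, 8, 11, 7, 1, 12, 10, 2, 5, 3 — all distinct.
So g(u) = g(v) only when u = v, and g is injective.
The image of g is {1, 2, 3, 5, 7, 8, 9, 10, 11, 12}, which has 10 elements.

10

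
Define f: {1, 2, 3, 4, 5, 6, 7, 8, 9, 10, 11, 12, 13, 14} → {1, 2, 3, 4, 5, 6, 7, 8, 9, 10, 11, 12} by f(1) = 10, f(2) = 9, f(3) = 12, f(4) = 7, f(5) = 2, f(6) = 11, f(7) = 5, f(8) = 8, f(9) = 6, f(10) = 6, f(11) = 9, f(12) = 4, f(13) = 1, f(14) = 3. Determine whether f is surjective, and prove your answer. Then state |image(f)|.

Every element of the codomain has a preimage: 1 = f(13), 2 = f(5), 3 = f(14), 4 = f(12), 5 = f(7), 6 = f(9), 7 = f(4), 8 = f(8), 9 = f(2), 10 = f(1), 11 = f(6), 12 = f(3).
Therefore f is surjective.
The image of f is {1, 2, 3, 4, 5, 6, 7, 8, 9, 10, 11, 12}, which has 12 elements.

12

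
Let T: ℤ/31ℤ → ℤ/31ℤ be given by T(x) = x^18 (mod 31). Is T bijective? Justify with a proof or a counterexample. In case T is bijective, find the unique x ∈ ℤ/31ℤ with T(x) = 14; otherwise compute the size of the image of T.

T(1) = 1^18 = 1.
T(5): Repeated squaring mod 31: 5^1 ≡ 5, 5^2 ≡ 5² = 25, 5^4 ≡ 25² = 625 ≡ 5, 5^8 ≡ 5² = 25, 5^16 ≡ 25² = 625 ≡ 5. Since 18 = 16 + 2, 5^18 ≡ 5·25: 5·25 = 125 ≡ 1. So 5^18 ≡ 1 (mod 31).
So T(1) = T(5) = 1 while 1 ≠ 5, thus T is not injective, hence not bijective.
Since T is not bijective, we determine |image(T)|. Computing x^18 mod 31 for each x (by repeated squaring, reducing mod 31 at every step), the values T(0), T(1), …, T(30) are: 0, 1, 8, 4, 2, 1, 1, 2, 16, 16, 8, 2, 8, 4, 16, 4, 4, 16, 4, 8, 2, 8, 16, 16, 2, 1, 1, 2, 4, 8, 1.
The distinct values are {0, 1, 2, 4, 8, 16}; there are 6 of them.

6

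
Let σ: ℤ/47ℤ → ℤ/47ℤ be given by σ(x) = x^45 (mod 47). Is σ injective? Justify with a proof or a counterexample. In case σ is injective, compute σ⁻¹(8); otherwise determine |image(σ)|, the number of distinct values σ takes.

Since 47 is prime, the nonzero elements of ℤ/47ℤ form a cyclic group of order 46.
As gcd(45, 46) = 1, raising to the 45th power is a bijection on this group: if x_1^45 ≡ x_2^45 then (x_1x_2^{−1})^45 = 1, and the only element of order dividing gcd(45, 46) = 1 is 1, so x_1 = x_2.
With σ(0) = 0 this makes σ injective on all of ℤ/47ℤ, hence bijective (finite equal-size domain and codomain). In particular σ is injective.
Since σ is injective, we find the preimage of 8. The inverse of x ↦ x^45 on (ℤ/47ℤ)^× is x ↦ x^45, because 45·45 = 2025 = 44·46 + 1 ≡ 1 (mod 46) and x^{46} = 1 for x ≠ 0 (Fermat). So σ⁻¹(8) = 8^45 mod 47.
Repeated squaring mod 47: 8^1 ≡ 8, 8^2 ≡ 8² = 64 ≡ 17, 8^4 ≡ 17² = 289 ≡ 7, 8^8 ≡ 7² = 49 ≡ 2, 8^16 ≡ 2² = 4, 8^32 ≡ 4² = 16. Since 45 = 32 + 8 + 4 + 1, 8^45 ≡ 16·2·7·8: 16·2 = 32, then 32·7 = 224 ≡ 36, then 36·8 = 288 ≡ 6. So 8^45 ≡ 6 (mod 47).
Hence σ⁻¹(8) = 6.

6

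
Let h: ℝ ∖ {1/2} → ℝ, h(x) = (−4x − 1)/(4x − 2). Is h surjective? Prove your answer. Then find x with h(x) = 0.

-1/4

If h(x) = −1, cross-multiplying gives 4(−4x − 1) = −4(4x − 2), which simplifies to −4 = 8 — false.  So −1 has no preimage and h is not surjective.
Solving h(x) = 0: cross-multiplying gives −4x − 1 = 0(4x − 2), which rearranges to −4x = 1, so x = −1/4.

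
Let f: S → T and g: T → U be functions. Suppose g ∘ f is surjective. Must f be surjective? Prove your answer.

No. Take S = {0, 1, 2}, T = {0, 1, 2, 3, 4, 5}, U = {0}, f(a) = 0 for every a ∈ S, and g(b) = 0 for every b ∈ T.
Then g ∘ f is surjective onto {0}, but 5 ∈ T has no preimage under f, so f is not surjective.

not surjective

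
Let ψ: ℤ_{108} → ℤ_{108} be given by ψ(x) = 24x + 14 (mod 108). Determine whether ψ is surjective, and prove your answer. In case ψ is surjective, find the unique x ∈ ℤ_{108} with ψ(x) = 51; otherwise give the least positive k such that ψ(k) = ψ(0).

Since gcd(24, 108) = 12, we have 24x ≡ 0 (mod 12) for all x, so ψ(x) ≡ 2 (mod 12).
But 0 ≢ 2 (mod 12), so 0 ∈ ℤ_{108} has no preimage. Thus ψ is not surjective.
Since ψ is not surjective, we find the least positive k with ψ(k) = ψ(0): this means 24k ≡ 0 (mod 108), i.e. 108 ∣ 24k. Since gcd(24, 108) = 12, dividing through by 12 this holds exactly when 9 ∣ 2k, and as gcd(2, 9) = 1, exactly when 9 ∣ k.
The smallest positive such k is 9.

9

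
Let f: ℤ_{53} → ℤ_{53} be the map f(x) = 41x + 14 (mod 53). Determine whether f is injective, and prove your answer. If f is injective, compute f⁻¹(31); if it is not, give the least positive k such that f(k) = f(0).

Recall that injectivity means: for all u, v in the domain, f(u) = f(v) implies u = v.
Suppose f(u) = f(v) in ℤ_{53}. Then 41u + 14 ≡ 41v + 14 (mod 53), therefore 41(u − v) ≡ 0 (mod 53).
Since gcd(41, 53) = 1, 41 is invertible modulo 53, therefore u − v ≡ 0 (mod 53), i.e. u = v.
So f is injective.
We now compute 41⁻¹ mod 53 explicitly. Euclid's algorithm: 53 = 1·41 + 12, 41 = 3·12 + 5, 12 = 2·5 + 2, 5 = 2·2 + 1; back-substituting gives 1 = 22·41 − 17·53, so 41⁻¹ ≡ 22 (mod 53).
Since f is injective, we find f⁻¹(31): we need 41x ≡ 31 − 14 ≡ 17 (mod 53). Using 41⁻¹ = 22: x ≡ 22·17 = 374 = 7·53 + 3, so x = 3.
Check: f(3) = 41·3 + 14 = 137 = 2·53 + 31 ≡ 31 (mod 53).

3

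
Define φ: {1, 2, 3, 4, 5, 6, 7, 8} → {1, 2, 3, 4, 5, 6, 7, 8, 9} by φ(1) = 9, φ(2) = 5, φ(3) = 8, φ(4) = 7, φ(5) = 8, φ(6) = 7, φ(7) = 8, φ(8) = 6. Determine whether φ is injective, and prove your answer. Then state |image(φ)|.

5

φ(3) = 8 = φ(5) with 3 ≠ 5, so φ is not injective.
The image of φ is {5, 6, 7, 8, 9}, which has 5 elements.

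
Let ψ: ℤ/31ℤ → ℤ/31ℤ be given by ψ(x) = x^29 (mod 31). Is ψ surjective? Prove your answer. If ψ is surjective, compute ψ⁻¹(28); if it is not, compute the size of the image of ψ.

Since 31 is prime, the nonzero elements of ℤ/31ℤ form a cyclic group of order 30.
As gcd(29, 30) = 1, raising to the 29th power is a bijection on this group: if x_1^29 ≡ x_2^29 then (x_1x_2^{−1})^29 = 1, and the only element of order dividing gcd(29, 30) = 1 is 1, so x_1 = x_2.
With ψ(0) = 0 this makes ψ injective on all of ℤ/31ℤ, hence bijective (finite equal-size domain and codomain). In particular ψ is surjective.
Since ψ is surjective, we find the preimage of 28. The inverse of x ↦ x^29 on (ℤ/31ℤ)^× is x ↦ x^29, because 29·29 = 841 = 28·30 + 1 ≡ 1 (mod 30) and x^{30} = 1 for x ≠ 0 (Fermat). So ψ⁻¹(28) = 28^29 mod 31.
Repeated squaring mod 31: 28^1 ≡ 28, 28^2 ≡ 28² = 784 ≡ 9, 28^4 ≡ 9² = 81 ≡ 19, 28^8 ≡ 19² = 361 ≡ 20, 28^16 ≡ 20² = 400 ≡ 28. Since 29 = 16 + 8 + 4 + 1, 28^29 ≡ 28·20·19·28: 28·20 = 560 ≡ 2, then 2·19 = 38 ≡ 7, then 7·28 = 196 ≡ 10. So 28^29 ≡ 10 (mod 31).
Hence ψ⁻¹(28) = 10.

10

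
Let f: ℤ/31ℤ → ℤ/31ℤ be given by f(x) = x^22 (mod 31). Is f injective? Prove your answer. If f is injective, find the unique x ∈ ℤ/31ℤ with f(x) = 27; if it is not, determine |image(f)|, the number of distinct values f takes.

f(15): Repeated squaring mod 31: 15^1 ≡ 15, 15^2 ≡ 15² = 225 ≡ 8, 15^4 ≡ 8² = 64 ≡ 2, 15^8 ≡ 2² = 4, 15^16 ≡ 4² = 16. Since 22 = 16 + 4 + 2, 15^22 ≡ 16·2·8: 16·2 = 32 ≡ 1, then 1·8 = 8. So 15^22 ≡ 8 (mod 31).
f(16): Repeated squaring mod 31: 16^1 ≡ 16, 16^2 ≡ 16² = 256 ≡ 8, 16^4 ≡ 8² = 64 ≡ 2, 16^8 ≡ 2² = 4, 16^16 ≡ 4² = 16. Since 22 = 16 + 4 + 2, 16^22 ≡ 16·2·8: 16·2 = 32 ≡ 1, then 1·8 = 8. So 16^22 ≡ 8 (mod 31).
So f(15) = f(16) = 8 while 15 ≠ 16, so f is not injective.
Since f is not injective, we determine |image(f)|. Computing x^22 mod 31 for each x (by repeated squaring, reducing mod 31 at every step), the values f(0), f(1), …, f(30) are: 0, 1, 4, 14, 16, 5, 25, 28, 2, 10, 20, 18, 7, 9, 19, 8, 8, 19, 9, 7, 18, 20, 10, 2, 28, 25, 5, 16, 14, 4, 1.
The distinct values are {0, 1, 2, 4, 5, 7, 8, 9, 10, 14, 16, 18, 19, 20, 25, 28}; there are 16 of them.

16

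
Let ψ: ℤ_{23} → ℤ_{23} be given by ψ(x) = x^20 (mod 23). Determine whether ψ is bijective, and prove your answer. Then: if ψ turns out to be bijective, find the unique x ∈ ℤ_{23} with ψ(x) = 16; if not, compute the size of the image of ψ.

ψ(11): Repeated squaring mod 23: 11^1 ≡ 11, 11^2 ≡ 11² = 121 ≡ 6, 11^4 ≡ 6² = 36 ≡ 13, 11^8 ≡ 13² = 169 ≡ 8, 11^16 ≡ 8² = 64 ≡ 18. Since 20 = 16 + 4, 11^20 ≡ 18·13: 18·13 = 234 ≡ 4. So 11^20 ≡ 4 (mod 23).
ψ(12): Repeated squaring mod 23: 12^1 ≡ 12, 12^2 ≡ 12² = 144 ≡ 6, 12^4 ≡ 6² = 36 ≡ 13, 12^8 ≡ 13² = 169 ≡ 8, 12^16 ≡ 8² = 64 ≡ 18. Since 20 = 16 + 4, 12^20 ≡ 18·13: 18·13 = 234 ≡ 4. So 12^20 ≡ 4 (mod 23).
So ψ(11) = ψ(12) = 4 while 11 ≠ 12, so ψ is not injective, hence not bijective.
Since ψ is not bijective, we determine |image(ψ)|. Computing x^20 mod 23 for each x (by repeated squaring, reducing mod 23 at every step), the values ψ(0), ψ(1), …, ψ(22) are: 0, 1, 6, 18, 13, 12, 16, 8, 9, 2, 3, 4, 4, 3, 2, 9, 8, 16, 12, 13, 18, 6, 1.
The distinct values are {0, 1, 2, 3, 4, 6, 8, 9, 12, 13, 16, 18}; there are 12 of them.

12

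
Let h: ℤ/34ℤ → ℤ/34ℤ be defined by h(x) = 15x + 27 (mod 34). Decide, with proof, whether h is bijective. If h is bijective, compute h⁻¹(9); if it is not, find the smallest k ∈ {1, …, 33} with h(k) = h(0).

If h(x_1) = h(x_2), then 15x_1 ≡ 15x_2 (mod 34). Because gcd(15, 34) = 1, we may cancel 15 to get x_1 ≡ x_2 (mod 34).
We now compute 15⁻¹ mod 34 explicitly. Euclid's algorithm: 34 = 2·15 + 4, 15 = 3·4 + 3, 4 = 1·3 + 1; back-substituting gives 1 = 25·15 − 11·34, so 15⁻¹ ≡ 25 (mod 34).
For any y ∈ ℤ/34ℤ, x = 25(y − 27) mod 34 satisfies h(x) = 15·25(y − 27) + 27 ≡ y (since 15·25 ≡ 1 mod 34). So every y has a preimage.
Thus h is bijective.
Since h is bijective, we find h⁻¹(9): we need 15x ≡ 9 − 27 ≡ 16 (mod 34). Using 15⁻¹ = 25: x ≡ 25·16 = 400 = 11·34 + 26, so x = 26.
Check: h(26) = 15·26 + 27 = 417 = 12·34 + 9 ≡ 9 (mod 34).

26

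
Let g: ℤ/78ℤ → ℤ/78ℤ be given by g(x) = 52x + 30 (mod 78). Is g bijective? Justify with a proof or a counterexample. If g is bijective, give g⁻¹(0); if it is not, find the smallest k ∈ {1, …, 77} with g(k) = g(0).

We have gcd(52, 78) = 26 > 1. Taking a = 0 and b = 3: g(0) = 30 and g(3) = 52·3 + 30 = 186 ≡ 30 (mod 78).
So g(0) = g(3) while 0 ≠ 3, so g is not injective, hence not bijective.
Since g is not bijective, we find the least positive k with g(k) = g(0): this means 52k ≡ 0 (mod 78), i.e. 78 ∣ 52k. Since gcd(52, 78) = 26, dividing through by 26 this holds exactly when 3 ∣ 2k, and as gcd(2, 3) = 1, exactly when 3 ∣ k.
The smallest positive such k is 3.

3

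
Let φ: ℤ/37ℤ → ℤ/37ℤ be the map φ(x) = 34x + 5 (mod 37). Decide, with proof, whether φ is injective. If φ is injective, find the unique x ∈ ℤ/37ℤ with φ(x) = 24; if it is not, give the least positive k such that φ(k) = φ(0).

6

Suppose φ(x_1) = φ(x_2) in ℤ/37ℤ. Then 34x_1 + 5 ≡ 34x_2 + 5 (mod 37), hence 34(x_1 − x_2) ≡ 0 (mod 37).
Since gcd(34, 37) = 1, 34 is invertible modulo 37, thus x_1 − x_2 ≡ 0 (mod 37), i.e. x_1 = x_2.
Thus φ is injective.
We now compute 34⁻¹ mod 37 explicitly. Euclid's algorithm: 37 = 1·34 + 3, 34 = 11·3 + 1; back-substituting gives 1 = 12·34 − 11·37, so 34⁻¹ ≡ 12 (mod 37).
Since φ is injective, we compute φ⁻¹(24): solve 34x + 5 ≡ 24 (mod 37), i.e. 34x ≡ 19 (mod 37).
Multiplying by 34⁻¹ = 12 gives x ≡ 12·19 = 228 = 6·37 + 6 ≡ 6 (mod 37).
Check: φ(6) = 34·6 + 5 = 209 = 5·37 + 24 ≡ 24 (mod 37).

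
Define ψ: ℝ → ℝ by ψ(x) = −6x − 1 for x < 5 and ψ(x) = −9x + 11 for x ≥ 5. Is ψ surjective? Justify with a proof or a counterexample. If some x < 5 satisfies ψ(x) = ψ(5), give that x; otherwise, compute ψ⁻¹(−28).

Both pieces are strictly decreasing (slopes −6 and −9), so each is injective on its own interval.
The left piece maps (−∞, 5) onto (−31, ∞); the right piece maps [5, ∞) onto (−∞, −34].
The union (−31, ∞) ∪ (−∞, −34] omits the interval between −31 and −34; in particular −31 has no preimage. So ψ is not surjective.
Because the two images are disjoint, no x < 5 has ψ(x) = ψ(5), so we compute ψ⁻¹(−28): −28 lies in (−31, ∞), so solve −6x − 1 = −28: x = (−28 + 1)/(−6) = 9/2.

9/2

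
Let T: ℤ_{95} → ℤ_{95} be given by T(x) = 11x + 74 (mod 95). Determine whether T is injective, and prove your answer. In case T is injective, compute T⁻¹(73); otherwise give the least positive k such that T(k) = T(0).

Recall that T is injective when T(x_1) = T(x_2) forces x_1 = x_2.
Suppose T(x_1) = T(x_2) in ℤ_{95}. Then 11x_1 + 74 ≡ 11x_2 + 74 (mod 95), hence 11(x_1 − x_2) ≡ 0 (mod 95).
Since gcd(11, 95) = 1, 11 is invertible modulo 95, so x_1 − x_2 ≡ 0 (mod 95), i.e. x_1 = x_2.
So T is injective.
We now compute 11⁻¹ mod 95 explicitly. Euclid's algorithm: 95 = 8·11 + 7, 11 = 1·7 + 4, 7 = 1·4 + 3, 4 = 1·3 + 1; back-substituting gives 1 = 26·11 − 3·95, so 11⁻¹ ≡ 26 (mod 95).
Since T is injective, we compute T⁻¹(73): solve 11x + 74 ≡ 73 (mod 95), i.e. 11x ≡ 94 (mod 95).
Multiplying by 11⁻¹ = 26 gives x ≡ 26·94 = 2444 = 25·95 + 69 ≡ 69 (mod 95).
Check: T(69) = 11·69 + 74 = 833 = 8·95 + 73 ≡ 73 (mod 95).

69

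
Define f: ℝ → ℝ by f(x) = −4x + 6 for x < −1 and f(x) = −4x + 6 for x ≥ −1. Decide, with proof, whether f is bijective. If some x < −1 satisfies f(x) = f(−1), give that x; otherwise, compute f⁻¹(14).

Both pieces are strictly decreasing (slopes −4 and −4), so each is injective on its own interval.
The left piece maps (−∞, −1) onto (10, ∞); the right piece maps [−1, ∞) onto (−∞, 10].
Since 10 = 10, the images partition ℝ: f is injective and surjective, hence bijective.
Because the two images are disjoint, no x < −1 has f(x) = f(−1), so we compute f⁻¹(14): 14 lies in (10, ∞), so solve −4x + 6 = 14: x = (14 − 6)/(−4) = −2.

-2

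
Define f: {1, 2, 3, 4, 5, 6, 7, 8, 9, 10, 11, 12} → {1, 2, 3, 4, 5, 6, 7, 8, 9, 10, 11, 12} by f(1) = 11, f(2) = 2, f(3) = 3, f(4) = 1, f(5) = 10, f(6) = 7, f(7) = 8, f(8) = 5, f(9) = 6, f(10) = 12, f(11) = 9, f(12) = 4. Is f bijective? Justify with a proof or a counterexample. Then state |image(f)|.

The values 11, 2, 3, 1, 10, 7, 8, 5, 6, 12, 9, 4 are a permutation of {1, 2, 3, 4, 5, 6, 7, 8, 9, 10, 11, 12}: each element appears exactly once.
So f is injective and surjective, hence bijective.
The image of f is {1, 2, 3, 4, 5, 6, 7, 8, 9, 10, 11, 12}, which has 12 elements.

12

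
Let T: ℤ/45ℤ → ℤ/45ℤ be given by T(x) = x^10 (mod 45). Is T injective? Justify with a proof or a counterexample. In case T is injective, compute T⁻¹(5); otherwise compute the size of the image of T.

T(2): Repeated squaring mod 45: 2^1 ≡ 2, 2^2 ≡ 2² = 4, 2^4 ≡ 4² = 16, 2^8 ≡ 16² = 256 ≡ 31. Since 10 = 8 + 2, 2^10 ≡ 31·4: 31·4 = 124 ≡ 34. So 2^10 ≡ 34 (mod 45).
T(7): Repeated squaring mod 45: 7^1 ≡ 7, 7^2 ≡ 7² = 49 ≡ 4, 7^4 ≡ 4² = 16, 7^8 ≡ 16² = 256 ≡ 31. Since 10 = 8 + 2, 7^10 ≡ 31·4: 31·4 = 124 ≡ 34. So 7^10 ≡ 34 (mod 45).
So T(2) = T(7) = 34 while 2 ≠ 7, thus T is not injective.
Since T is not injective, we determine |image(T)|. Computing x^10 mod 45 for each x (by repeated squaring, reducing mod 45 at every step), the values T(0), T(1), …, T(44) are: 0, 1, 34, 9, 31, 40, 36, 34, 19, 36, 10, 16, 9, 4, 31, 0, 16, 19, 9, 1, 25, 36, 4, 4, 36, 25, 1, 9, 19, 16, 0, 31, 4, 9, 16, 10, 36, 19, 34, 36, 40, 31, 9, 34, 1.
The distinct values are {0, 1, 4, 9, 10, 16, 19, 25, 31, 34, 36, 40}; there are 12 of them.

12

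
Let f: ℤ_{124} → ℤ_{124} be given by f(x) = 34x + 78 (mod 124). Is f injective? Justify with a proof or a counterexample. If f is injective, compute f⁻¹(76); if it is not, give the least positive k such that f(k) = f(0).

Recall: injectivity means: for all x_1, x_2 in the domain, f(x_1) = f(x_2) implies x_1 = x_2.
We have gcd(34, 124) = 2 > 1. Taking x_1 = 0 and x_2 = 62: f(0) = 78 and f(62) = 34·62 + 78 = 2186 ≡ 78 (mod 124).
So f(0) = f(62) while 0 ≠ 62, hence f is not injective.
Since f is not injective, we find the least positive k with f(k) = f(0): this means 34k ≡ 0 (mod 124), i.e. 124 ∣ 34k. Since gcd(34, 124) = 2, dividing through by 2 this holds exactly when 62 ∣ 17k, and as gcd(17, 62) = 1, exactly when 62 ∣ k.
The smallest positive such k is 62.

62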